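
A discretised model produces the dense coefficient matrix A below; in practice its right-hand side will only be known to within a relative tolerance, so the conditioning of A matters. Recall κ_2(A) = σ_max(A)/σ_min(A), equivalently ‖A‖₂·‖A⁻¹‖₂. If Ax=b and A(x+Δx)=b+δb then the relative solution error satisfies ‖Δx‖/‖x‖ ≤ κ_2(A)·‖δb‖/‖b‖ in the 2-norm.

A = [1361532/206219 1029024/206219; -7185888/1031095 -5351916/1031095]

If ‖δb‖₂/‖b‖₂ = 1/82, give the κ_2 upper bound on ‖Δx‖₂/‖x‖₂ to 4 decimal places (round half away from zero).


3.4688

AᵀA = [116505613584/1264158025 87377522688/1264158025; 87377522688/1264158025 65535392016/1264158025]; tr = 7281640224/50566321, det = 12960000/50566321
λ_max, λ_min = (7281640224/50566321 ± √53019662993694130176/2556952819475041)/2 = 144, 90000/50566321
κ = σ_max/σ_min = 12/(300/7111) = 284.4400
worst-case relative error ≤ 284.4400 × 1/82 = 3.4688


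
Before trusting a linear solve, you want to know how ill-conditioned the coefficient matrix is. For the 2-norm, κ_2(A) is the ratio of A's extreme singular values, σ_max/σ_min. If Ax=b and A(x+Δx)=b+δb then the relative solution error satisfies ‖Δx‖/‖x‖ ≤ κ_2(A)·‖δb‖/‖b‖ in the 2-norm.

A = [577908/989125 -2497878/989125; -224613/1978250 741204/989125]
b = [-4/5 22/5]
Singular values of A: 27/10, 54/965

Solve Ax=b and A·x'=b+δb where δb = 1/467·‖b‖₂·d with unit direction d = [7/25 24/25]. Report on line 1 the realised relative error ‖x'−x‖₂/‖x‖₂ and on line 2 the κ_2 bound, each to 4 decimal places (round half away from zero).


0.0024
0.1033

from the listed singular values, σ₁ = 27/10, σ_n = 54/965
condition number: (27/10) ÷ (54/965) = 48.2500
κ_2(A)·‖δb‖/‖b‖ = 0.1033
solve Ax = b  →  x = [69.5754 16.4137]
‖b‖₂ = 4.4721 and ‖x‖₂ = 71.4853
with δb = [0.0027 0.0092], A·Δx = δb → ‖Δx‖ = 0.1711
realised ‖Δx‖/‖x‖ = 0.0024
tightness: 0.0024 against a bound of 0.1033 (unrounded ratio ≈ 0.0232)


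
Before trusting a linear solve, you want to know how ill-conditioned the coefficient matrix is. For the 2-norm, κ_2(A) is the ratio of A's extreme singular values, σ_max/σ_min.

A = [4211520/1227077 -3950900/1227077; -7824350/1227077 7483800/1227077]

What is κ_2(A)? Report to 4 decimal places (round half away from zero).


248.9000

form AᵀA = [273208836100/5210096761 -260190882000/5210096761; -260190882000/5210096761 247809250000/5210096761] with trace 619522100/6195121 and determinant 1000000/6195121
λ_max, λ_min = (619522100/6195121 ± √383782851904410000/38379524204641)/2 = 100, 10000/6195121
so κ_2 = √(100 / (10000/6195121)) = 248.9000


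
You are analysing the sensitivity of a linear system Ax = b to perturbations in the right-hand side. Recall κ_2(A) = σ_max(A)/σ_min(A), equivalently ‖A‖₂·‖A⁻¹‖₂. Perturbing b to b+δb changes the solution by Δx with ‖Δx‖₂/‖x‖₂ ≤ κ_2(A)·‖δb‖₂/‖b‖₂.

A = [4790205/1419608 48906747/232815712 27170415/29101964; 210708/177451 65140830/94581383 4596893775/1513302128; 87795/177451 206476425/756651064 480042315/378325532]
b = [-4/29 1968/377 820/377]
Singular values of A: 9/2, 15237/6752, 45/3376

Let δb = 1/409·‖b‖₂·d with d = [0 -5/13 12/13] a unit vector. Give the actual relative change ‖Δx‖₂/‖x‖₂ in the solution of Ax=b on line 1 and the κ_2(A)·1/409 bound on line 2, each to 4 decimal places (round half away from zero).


σ_max = 9/2, σ_min = 45/3376
κ = σ_max/σ_min = (9/2)/(45/3376) = 337.6000
κ_2(A)·‖δb‖/‖b‖ = 0.8254
solve Ax = b  →  x = [-0.5788 0.4163 1.8503]
‖b‖₂ = 5.6569 and ‖x‖₂ = 1.9829
with δb = [0.0000 -0.0053 0.0128], A·Δx = δb → ‖Δx‖ = 1.0376
dividing the unrounded norms, ‖Δx‖/‖x‖ = 0.5233
so the bound overstates the realised error by a factor of ≈ 1.5774 (computed from the unrounded values)

0.5233
0.8254


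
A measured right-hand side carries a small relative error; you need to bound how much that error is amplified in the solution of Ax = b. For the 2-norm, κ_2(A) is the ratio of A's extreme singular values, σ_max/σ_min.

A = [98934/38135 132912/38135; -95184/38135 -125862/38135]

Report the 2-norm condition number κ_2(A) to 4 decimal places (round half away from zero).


M = AᵀA = [22411332/1729225 29880576/1729225; 29880576/1729225 39841668/1729225]. tr(M)=2490120/69169, det(M)=1296/69169
λ_max, λ_min = (2490120/69169 ± √6200339042304/4784350561)/2 = 36, 36/69169
so κ_2 = √(36 / (36/69169)) = 263.0000

263.0000


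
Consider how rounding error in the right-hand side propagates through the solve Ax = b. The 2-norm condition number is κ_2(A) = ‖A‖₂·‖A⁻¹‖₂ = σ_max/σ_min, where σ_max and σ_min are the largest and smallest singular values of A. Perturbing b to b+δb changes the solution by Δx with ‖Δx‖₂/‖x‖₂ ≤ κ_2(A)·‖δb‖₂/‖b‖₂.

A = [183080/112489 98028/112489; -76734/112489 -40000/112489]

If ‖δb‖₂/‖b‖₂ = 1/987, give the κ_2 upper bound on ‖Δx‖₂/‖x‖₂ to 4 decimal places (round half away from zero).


0.2579

form AᵀA = [233173924/74874409 124356960/74874409; 124356960/74874409 66328336/74874409] with trace 1036340/259081 and determinant 64/259081
solving λ² − 1036340/259081·λ + 64/259081 = 0 gives λ = 4, 16/259081
κ_2(A) = √(λ_max/λ_min) = √(4 / (16/259081)) = 254.5000
perturbation bound = 254.5000·1/987 = 0.2579


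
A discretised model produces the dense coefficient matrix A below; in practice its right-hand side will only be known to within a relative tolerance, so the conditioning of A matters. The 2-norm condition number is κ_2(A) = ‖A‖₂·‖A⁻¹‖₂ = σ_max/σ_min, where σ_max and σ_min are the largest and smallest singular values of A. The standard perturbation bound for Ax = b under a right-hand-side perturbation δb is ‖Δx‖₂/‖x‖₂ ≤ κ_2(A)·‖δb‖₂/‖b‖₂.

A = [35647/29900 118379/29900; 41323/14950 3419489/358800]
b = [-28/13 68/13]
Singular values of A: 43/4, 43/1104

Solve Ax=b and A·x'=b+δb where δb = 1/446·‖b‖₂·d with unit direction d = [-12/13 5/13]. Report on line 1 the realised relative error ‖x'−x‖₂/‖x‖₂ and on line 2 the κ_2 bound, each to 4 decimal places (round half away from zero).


0.0032
0.6188

from the listed singular values, σ₁ = 43/4, σ_n = 43/1104
κ = σ_max/σ_min = (43/4)/(43/1104) = 276.0000
bound on ‖Δx‖/‖x‖: κ·ε = 276.0000·1/446 = 0.6188
solve Ax = b  →  x = [-98.4856 29.1126]
‖b‖₂ = 5.6569 and ‖x‖₂ = 102.6983
with δb = [-0.0117 0.0049], A·Δx = δb → ‖Δx‖ = 0.3256
dividing the unrounded norms, ‖Δx‖/‖x‖ = 0.0032
tightness: 0.0032 against a bound of 0.6188 (unrounded ratio ≈ 0.0051)


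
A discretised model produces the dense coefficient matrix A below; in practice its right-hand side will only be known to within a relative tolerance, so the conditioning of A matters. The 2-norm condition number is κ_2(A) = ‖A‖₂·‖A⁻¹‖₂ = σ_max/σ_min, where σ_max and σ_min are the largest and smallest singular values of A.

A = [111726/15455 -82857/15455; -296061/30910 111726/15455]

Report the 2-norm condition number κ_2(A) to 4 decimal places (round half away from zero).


form AᵀA = [5503316481/38217124 -1031845473/9554281; -1031845473/9554281 773919261/9554281] with trace 8598993525/38217124 and determinant 31640625/38217124
λ_max, λ_min = (8598993525/38217124 ± √73937852788235675625/1460548566831376)/2 = 225, 140625/38217124
κ_2(A) = √(λ_max/λ_min) = √(225 / (140625/38217124)) = 247.2800

247.2800


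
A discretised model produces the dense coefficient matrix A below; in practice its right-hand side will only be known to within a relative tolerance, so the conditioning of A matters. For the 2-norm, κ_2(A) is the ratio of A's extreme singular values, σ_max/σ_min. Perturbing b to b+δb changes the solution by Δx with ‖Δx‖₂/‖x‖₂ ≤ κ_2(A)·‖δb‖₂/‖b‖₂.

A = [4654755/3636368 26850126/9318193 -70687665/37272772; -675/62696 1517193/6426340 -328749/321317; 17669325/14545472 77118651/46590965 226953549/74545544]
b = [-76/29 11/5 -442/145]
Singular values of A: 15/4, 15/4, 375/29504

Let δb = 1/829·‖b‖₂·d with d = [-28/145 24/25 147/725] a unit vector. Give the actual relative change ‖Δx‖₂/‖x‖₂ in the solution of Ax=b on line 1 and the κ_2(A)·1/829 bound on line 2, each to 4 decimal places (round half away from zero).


0.0028
0.3559

from the listed singular values, σ₁ = 15/4, σ_n = 375/29504
κ_2(A) = (15/4) / (375/29504) = 295.0400
perturbation bound = 295.0400·1/829 = 0.3559
solve Ax = b  →  x = [-139.3443 71.3835 15.7880]
‖b‖ = 4.5826, ‖x‖ = 157.3585
with δb = [-0.0011 0.0053 0.0011], A·Δx = δb → ‖Δx‖ = 0.4349
relative error = 0.0028
tightness: 0.0028 against a bound of 0.3559 (unrounded ratio ≈ 0.0078)


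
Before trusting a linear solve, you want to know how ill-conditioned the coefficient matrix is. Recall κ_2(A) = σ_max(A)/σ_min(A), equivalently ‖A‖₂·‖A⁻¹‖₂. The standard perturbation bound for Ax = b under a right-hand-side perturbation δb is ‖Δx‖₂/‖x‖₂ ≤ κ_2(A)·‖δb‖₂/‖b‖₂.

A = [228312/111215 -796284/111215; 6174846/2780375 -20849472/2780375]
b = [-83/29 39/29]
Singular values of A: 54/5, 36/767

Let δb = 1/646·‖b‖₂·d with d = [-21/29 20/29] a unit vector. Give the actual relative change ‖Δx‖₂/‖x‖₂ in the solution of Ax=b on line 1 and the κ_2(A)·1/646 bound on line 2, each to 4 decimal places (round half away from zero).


from the listed singular values, σ₁ = 54/5, σ_n = 36/767
κ_2(A) = (54/5) / (36/767) = 230.1000
perturbation bound = 230.1000·1/646 = 0.3562
solve Ax = b  →  x = [61.3341 17.9856]
2-norm of b is 3.1623; of x, 63.9167
Δx = A⁻¹·δb where δb = 1/646·3.1623·d; ‖Δx‖ = 0.1043
relative error = 0.0016
so the bound overstates the realised error by a factor of ≈ 218.2923 (computed from the unrounded values)

0.0016
0.3562


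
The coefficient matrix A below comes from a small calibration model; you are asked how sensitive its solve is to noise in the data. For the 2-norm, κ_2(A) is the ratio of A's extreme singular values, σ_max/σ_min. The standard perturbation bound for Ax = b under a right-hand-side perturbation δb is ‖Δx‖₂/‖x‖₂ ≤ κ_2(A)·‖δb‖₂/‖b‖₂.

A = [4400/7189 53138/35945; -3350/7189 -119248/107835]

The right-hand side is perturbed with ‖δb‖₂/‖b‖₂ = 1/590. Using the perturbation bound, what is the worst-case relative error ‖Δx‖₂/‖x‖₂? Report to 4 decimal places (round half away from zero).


0.5624

form AᵀA = [2352500/3975517 16936960/11926551; 16936960/11926551 121947412/35779653] with trace 11009224/2752281 and determinant 400/2752281
solving λ² − 11009224/2752281·λ + 400/2752281 = 0 gives λ = 4, 100/2752281
σ_max=√4=2, σ_min=√(100/2752281)=(10/1659) → κ = 331.8000
worst-case relative error ≤ 331.8000 × 1/590 = 0.5624


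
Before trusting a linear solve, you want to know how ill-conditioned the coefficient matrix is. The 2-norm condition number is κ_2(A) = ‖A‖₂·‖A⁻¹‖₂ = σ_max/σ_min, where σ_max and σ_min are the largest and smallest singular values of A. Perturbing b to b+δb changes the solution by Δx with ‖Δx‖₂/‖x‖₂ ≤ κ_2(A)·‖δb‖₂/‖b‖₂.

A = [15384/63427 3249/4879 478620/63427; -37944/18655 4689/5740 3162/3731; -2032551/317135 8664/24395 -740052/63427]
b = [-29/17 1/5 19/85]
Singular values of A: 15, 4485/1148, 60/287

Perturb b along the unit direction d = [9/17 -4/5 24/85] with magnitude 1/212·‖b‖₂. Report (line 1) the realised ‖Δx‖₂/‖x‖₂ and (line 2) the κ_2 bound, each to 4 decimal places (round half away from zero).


largest singular value 15, smallest 60/287
κ_2(A) = 15 / (60/287) = 71.7500
worst-case relative error ≤ 71.7500 × 1/212 = 0.3384
solve Ax = b  →  x = [1.4375 4.5203 -0.6712]
2-norm of b is 1.7321; of x, 4.7906
with δb = [0.0043 -0.0065 0.0023], A·Δx = δb → ‖Δx‖ = 0.0391
realised ‖Δx‖/‖x‖ = 0.0082
tightness: 0.0082 against a bound of 0.3384 (unrounded ratio ≈ 0.0241)

0.0082
0.3384


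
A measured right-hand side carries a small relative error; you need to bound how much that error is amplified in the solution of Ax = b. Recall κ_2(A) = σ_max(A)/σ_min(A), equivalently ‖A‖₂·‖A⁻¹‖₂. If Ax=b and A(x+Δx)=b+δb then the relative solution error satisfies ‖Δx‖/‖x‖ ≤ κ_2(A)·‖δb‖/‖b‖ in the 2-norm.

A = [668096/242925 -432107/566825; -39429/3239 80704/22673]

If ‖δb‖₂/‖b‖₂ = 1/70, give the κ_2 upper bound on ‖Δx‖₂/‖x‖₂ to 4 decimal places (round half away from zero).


form AᵀA = [5467719361/35105625 -3721050112/81913125; -3721050112/81913125 2532674729/191130625] with trace 465139714/2752281 and determinant 714025/2752281
eigenvalues of AᵀA: λ = (tr ± √(tr²−4·det))/2 = 169, 4225/2752281
σ_max=√169=13, σ_min=√(4225/2752281)=(65/1659) → κ = 331.8000
perturbation bound = 331.8000·1/70 = 4.7400

4.7400


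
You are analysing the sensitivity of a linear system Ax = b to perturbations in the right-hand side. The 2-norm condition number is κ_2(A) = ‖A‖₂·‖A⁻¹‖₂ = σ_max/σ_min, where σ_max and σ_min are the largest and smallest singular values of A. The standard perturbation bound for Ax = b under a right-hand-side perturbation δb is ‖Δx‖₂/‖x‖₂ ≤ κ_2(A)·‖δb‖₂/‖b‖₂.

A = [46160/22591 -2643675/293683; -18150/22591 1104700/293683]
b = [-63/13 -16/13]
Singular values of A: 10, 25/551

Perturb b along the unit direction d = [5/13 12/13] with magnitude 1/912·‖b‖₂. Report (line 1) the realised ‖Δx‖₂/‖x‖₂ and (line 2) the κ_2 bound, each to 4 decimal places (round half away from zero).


0.0018
0.2417

largest singular value 10, smallest 25/551
condition number: 10 ÷ (25/551) = 220.4000
worst-case relative error ≤ 220.4000 × 1/912 = 0.2417
solve Ax = b  →  x = [-64.5951 -14.1239]
2-norm of b is 5.0000; of x, 66.1212
δb = ε·‖b‖·d = [0.0021 0.0051]; solving A·Δx = δb gives ‖Δx‖ = 0.1208
relative error = 0.0018
tightness: 0.0018 against a bound of 0.2417 (unrounded ratio ≈ 0.0076)


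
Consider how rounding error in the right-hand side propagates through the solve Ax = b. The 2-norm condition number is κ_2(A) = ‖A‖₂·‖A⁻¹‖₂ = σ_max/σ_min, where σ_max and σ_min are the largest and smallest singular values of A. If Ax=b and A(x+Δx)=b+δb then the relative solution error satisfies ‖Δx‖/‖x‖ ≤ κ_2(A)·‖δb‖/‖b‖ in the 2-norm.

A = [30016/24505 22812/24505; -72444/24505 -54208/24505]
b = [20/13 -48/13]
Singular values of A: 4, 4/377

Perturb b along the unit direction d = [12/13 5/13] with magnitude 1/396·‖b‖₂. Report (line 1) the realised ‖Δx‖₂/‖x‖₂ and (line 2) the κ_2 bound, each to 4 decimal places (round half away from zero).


σ_max = 4, σ_min = 4/377
κ = σ_max/σ_min = 4/(4/377) = 377.0000
bound on ‖Δx‖/‖x‖: κ·ε = 377.0000·1/396 = 0.9520
solve Ax = b  →  x = [0.8000 0.6000]
‖b‖ = 4.0000, ‖x‖ = 1.0000
Δx = A⁻¹·δb where δb = 1/396·4.0000·d; ‖Δx‖ = 0.9520
realised ‖Δx‖/‖x‖ = 0.9520
so the bound is sharp here: realised error equals the bound

0.9520
0.9520


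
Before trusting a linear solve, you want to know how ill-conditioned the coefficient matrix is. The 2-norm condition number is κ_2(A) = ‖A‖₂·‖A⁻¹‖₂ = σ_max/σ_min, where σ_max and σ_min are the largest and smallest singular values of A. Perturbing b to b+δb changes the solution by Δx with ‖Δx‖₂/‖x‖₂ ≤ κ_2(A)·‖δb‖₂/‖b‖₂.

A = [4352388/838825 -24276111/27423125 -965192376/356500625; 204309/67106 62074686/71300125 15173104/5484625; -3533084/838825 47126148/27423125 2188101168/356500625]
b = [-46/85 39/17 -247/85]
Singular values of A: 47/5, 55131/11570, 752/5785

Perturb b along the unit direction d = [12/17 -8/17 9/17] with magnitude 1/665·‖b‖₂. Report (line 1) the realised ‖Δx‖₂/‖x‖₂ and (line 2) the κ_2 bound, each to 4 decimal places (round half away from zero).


σ_max = 47/5, σ_min = 752/5785
κ_2(A) = (47/5) / (752/5785) = 72.3125
bound on ‖Δx‖/‖x‖: κ·ε = 72.3125·1/665 = 0.1087
solve Ax = b  →  x = [0.2987 22.1527 -6.4709]
‖b‖ = 3.7417, ‖x‖ = 23.0804
with δb = [0.0040 -0.0026 0.0030], A·Δx = δb → ‖Δx‖ = 0.0433
realised ‖Δx‖/‖x‖ = 0.0019
realised/bound (from unrounded values) ≈ 0.0172

0.0019
0.1087


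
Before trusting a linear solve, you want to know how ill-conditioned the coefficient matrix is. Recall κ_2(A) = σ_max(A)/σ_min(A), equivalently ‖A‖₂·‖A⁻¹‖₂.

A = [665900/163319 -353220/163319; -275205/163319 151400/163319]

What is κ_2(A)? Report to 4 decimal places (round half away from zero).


184.7500

AᵀA = [3071956225/157828969 -1638315000/157828969; -1638315000/157828969 873883600/157828969]; tr = 13653425/546121, det = 10000/546121
λ_max, λ_min = (13653425/546121 ± √186394169390625/298248146641)/2 = 25, 400/546121
so κ_2 = √(25 / (400/546121)) = 184.7500


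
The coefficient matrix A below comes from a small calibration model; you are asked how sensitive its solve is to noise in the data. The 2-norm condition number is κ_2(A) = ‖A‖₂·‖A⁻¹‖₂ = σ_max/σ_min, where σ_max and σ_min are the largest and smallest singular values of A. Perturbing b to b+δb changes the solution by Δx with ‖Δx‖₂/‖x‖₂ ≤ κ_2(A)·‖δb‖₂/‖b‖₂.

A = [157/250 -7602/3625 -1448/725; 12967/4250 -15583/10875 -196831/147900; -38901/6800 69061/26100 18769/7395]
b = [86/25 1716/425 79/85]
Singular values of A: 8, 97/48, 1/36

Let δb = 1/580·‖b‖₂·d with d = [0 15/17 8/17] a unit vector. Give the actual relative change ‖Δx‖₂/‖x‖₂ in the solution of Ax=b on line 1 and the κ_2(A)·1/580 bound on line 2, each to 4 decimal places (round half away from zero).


0.0023
0.4966

largest singular value 8, smallest 1/36
condition number: 8 ÷ (1/36) = 288.0000
κ_2(A)·‖δb‖/‖b‖ = 0.4966
solve Ax = b  →  x = [-0.6907 -100.2790 103.3534]
‖b‖ = 5.3852, ‖x‖ = 144.0079
Δx = A⁻¹·δb where δb = 1/580·5.3852·d; ‖Δx‖ = 0.3343
relative error = 0.0023
tightness: 0.0023 against a bound of 0.4966 (unrounded ratio ≈ 0.0047)


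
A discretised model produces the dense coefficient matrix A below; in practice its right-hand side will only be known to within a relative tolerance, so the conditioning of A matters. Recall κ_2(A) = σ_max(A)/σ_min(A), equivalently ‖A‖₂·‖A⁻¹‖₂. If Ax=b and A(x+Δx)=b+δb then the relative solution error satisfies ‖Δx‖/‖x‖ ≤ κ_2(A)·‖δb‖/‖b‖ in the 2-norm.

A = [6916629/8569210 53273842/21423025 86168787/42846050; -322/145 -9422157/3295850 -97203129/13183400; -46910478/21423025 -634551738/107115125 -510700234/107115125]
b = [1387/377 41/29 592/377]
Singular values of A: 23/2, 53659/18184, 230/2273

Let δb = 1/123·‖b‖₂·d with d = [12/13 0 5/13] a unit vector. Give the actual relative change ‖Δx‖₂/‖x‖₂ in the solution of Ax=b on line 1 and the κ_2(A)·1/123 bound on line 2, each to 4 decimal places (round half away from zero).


from the listed singular values, σ₁ = 23/2, σ_n = 230/2273
κ = σ_max/σ_min = (23/2)/(230/2273) = 113.6500
perturbation bound = 113.6500·1/123 = 0.9240
solve Ax = b  →  x = [-37.9736 6.8621 8.5847]
2-norm of b is 4.2426; of x, 39.5320
δb = ε·‖b‖·d = [0.0318 0.0000 0.0133]; solving A·Δx = δb gives ‖Δx‖ = 0.3409
dividing the unrounded norms, ‖Δx‖/‖x‖ = 0.0086
tightness: 0.0086 against a bound of 0.9240 (unrounded ratio ≈ 0.0093)

0.0086
0.9240


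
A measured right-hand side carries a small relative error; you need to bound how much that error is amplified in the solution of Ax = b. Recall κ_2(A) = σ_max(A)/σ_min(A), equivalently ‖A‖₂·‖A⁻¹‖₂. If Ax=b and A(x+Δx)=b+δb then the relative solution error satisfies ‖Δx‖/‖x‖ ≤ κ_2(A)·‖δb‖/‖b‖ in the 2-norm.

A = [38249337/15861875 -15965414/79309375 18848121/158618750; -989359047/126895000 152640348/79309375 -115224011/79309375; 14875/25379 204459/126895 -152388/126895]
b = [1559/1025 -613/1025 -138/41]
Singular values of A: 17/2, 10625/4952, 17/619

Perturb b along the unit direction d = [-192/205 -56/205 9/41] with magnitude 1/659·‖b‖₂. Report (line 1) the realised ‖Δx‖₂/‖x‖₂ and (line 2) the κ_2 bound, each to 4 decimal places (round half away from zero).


from the listed singular values, σ₁ = 17/2, σ_n = 17/619
condition number: (17/2) ÷ (17/619) = 309.5000
κ_2(A)·‖δb‖/‖b‖ = 0.4697
solve Ax = b  →  x = [-0.2786 -44.7943 -57.4337]
‖b‖₂ = 3.7417 and ‖x‖₂ = 72.8370
δb = ε·‖b‖·d = [-0.0053 -0.0016 0.0012]; solving A·Δx = δb gives ‖Δx‖ = 0.2067
realised ‖Δx‖/‖x‖ = 0.0028
tightness: 0.0028 against a bound of 0.4697 (unrounded ratio ≈ 0.0060)

0.0028
0.4697


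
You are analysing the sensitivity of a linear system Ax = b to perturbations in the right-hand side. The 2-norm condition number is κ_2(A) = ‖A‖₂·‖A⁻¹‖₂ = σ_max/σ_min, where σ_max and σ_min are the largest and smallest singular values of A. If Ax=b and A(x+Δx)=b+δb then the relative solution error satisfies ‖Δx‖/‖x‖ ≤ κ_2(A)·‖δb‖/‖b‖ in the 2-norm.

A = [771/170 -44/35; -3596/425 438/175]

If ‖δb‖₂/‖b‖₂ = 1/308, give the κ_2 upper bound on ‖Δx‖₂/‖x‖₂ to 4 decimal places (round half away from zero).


M = AᵀA = [230401/2500 -117594/4375; -117594/4375 240244/30625]. tr(M)=19601/196, det(M)=25/49
eigenvalues of AᵀA: λ = (tr ± √(tr²−4·det))/2 = 100, 1/196
σ_max=√100=10, σ_min=√(1/196)=(1/14) → κ = 140.0000
bound on ‖Δx‖/‖x‖: κ·ε = 140.0000·1/308 = 0.4545

0.4545


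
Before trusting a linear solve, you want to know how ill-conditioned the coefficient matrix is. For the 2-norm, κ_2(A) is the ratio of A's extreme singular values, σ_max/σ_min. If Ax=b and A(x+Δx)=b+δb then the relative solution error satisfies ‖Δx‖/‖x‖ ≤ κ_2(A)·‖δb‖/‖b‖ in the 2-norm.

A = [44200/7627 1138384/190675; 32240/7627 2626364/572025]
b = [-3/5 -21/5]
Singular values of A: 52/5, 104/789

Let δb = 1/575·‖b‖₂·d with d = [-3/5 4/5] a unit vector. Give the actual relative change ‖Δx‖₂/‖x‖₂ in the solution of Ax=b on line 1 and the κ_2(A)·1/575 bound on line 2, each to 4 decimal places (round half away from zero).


0.0025
0.1372

σ_max = 52/5, σ_min = 104/789
condition number: (52/5) ÷ (104/789) = 78.9000
κ_2(A)·‖δb‖/‖b‖ = 0.1372
solve Ax = b  →  x = [16.2822 -15.9052]
‖b‖ = 4.2426, ‖x‖ = 22.7614
with δb = [-0.0044 0.0059], A·Δx = δb → ‖Δx‖ = 0.0560
dividing the unrounded norms, ‖Δx‖/‖x‖ = 0.0025
realised/bound (from unrounded values) ≈ 0.0179


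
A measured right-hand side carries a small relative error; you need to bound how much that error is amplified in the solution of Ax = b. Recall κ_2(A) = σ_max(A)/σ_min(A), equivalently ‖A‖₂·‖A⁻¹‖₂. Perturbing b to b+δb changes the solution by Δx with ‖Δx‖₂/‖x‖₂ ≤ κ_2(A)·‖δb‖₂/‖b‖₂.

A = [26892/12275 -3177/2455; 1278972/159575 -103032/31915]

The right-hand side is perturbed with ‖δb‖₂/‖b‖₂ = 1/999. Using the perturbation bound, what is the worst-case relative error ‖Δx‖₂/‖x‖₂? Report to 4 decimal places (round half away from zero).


form AᵀA = [2812778784/40742689 -1169709660/40742689; -1169709660/40742689 492854625/40742689] with trace 19559961/241081 and determinant 2624400/241081
eigenvalues of AᵀA: λ = (tr ± √(tr²−4·det))/2 = 81, 32400/241081
σ_max=√81=9, σ_min=√(32400/241081)=(180/491) → κ = 24.5500
perturbation bound = 24.5500·1/999 = 0.0246

0.0246


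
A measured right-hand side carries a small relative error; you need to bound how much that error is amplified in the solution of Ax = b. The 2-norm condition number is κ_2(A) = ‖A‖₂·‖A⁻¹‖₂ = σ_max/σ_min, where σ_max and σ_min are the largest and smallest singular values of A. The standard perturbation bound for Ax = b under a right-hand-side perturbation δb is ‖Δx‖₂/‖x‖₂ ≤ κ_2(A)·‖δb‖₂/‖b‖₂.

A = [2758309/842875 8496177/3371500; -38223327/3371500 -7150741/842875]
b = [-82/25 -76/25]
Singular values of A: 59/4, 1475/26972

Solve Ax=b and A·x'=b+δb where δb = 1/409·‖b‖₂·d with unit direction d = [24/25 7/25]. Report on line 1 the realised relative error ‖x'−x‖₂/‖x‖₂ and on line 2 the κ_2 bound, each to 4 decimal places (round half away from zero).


0.0027
0.6595

σ_max = 59/4, σ_min = 1475/26972
κ_2(A) = (59/4) / (1475/26972) = 269.7200
worst-case relative error ≤ 269.7200 × 1/409 = 0.6595
solve Ax = b  →  x = [43.9951 -58.4342]
2-norm of b is 4.4721; of x, 73.1445
re-solving with b+δb shifts x by Δx of norm 0.1999
dividing the unrounded norms, ‖Δx‖/‖x‖ = 0.0027
so the bound overstates the realised error by a factor of ≈ 241.2453 (computed from the unrounded values)


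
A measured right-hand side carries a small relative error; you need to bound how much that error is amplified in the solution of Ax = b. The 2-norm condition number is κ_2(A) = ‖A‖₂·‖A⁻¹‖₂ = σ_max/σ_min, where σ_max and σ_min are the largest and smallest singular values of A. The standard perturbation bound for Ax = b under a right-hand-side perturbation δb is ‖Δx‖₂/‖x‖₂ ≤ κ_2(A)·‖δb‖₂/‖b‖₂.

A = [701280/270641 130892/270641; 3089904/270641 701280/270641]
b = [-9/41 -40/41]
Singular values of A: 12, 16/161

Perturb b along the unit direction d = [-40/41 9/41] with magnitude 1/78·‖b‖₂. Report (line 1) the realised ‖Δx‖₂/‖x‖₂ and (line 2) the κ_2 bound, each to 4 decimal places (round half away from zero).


1.5481
1.5481

from the listed singular values, σ₁ = 12, σ_n = 16/161
κ_2(A) = 12 / (16/161) = 120.7500
bound on ‖Δx‖/‖x‖: κ·ε = 120.7500·1/78 = 1.5481
solve Ax = b  →  x = [-0.0813 -0.0183]
‖b‖ = 1.0000, ‖x‖ = 0.0833
re-solving with b+δb shifts x by Δx of norm 0.1290
realised ‖Δx‖/‖x‖ = 1.5481
so the bound is sharp here: realised error equals the bound


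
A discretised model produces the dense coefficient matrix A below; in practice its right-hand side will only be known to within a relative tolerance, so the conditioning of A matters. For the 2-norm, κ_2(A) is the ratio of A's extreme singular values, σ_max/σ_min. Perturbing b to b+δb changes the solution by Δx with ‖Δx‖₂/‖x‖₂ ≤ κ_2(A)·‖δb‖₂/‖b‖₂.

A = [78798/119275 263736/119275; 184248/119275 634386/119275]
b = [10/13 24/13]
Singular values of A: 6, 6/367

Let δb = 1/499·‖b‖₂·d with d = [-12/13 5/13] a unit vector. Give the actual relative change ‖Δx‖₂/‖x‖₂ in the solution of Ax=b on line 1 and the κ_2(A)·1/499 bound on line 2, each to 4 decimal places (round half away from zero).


0.7355
0.7355

from the listed singular values, σ₁ = 6, σ_n = 6/367
κ_2(A) = 6 / (6/367) = 367.0000
bound on ‖Δx‖/‖x‖: κ·ε = 367.0000·1/499 = 0.7355
solve Ax = b  →  x = [0.0933 0.3200]
2-norm of b is 2.0000; of x, 0.3333
with δb = [-0.0037 0.0015], A·Δx = δb → ‖Δx‖ = 0.2452
dividing the unrounded norms, ‖Δx‖/‖x‖ = 0.7355
realised/bound = 1 exactly: the bound is attained for this b and d


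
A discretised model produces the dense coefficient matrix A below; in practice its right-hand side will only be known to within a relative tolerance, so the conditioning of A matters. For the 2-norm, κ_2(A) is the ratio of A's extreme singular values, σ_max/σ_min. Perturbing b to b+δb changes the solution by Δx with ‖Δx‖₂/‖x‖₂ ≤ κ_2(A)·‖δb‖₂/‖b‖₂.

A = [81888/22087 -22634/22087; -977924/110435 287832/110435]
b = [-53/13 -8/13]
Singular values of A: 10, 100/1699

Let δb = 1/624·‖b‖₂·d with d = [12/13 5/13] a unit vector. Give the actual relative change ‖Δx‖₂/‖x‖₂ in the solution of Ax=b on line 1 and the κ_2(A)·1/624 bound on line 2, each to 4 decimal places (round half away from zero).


0.0017
0.2723

largest singular value 10, smallest 100/1699
κ_2(A) = 10 / (100/1699) = 169.9000
worst-case relative error ≤ 169.9000 × 1/624 = 0.2723
solve Ax = b  →  x = [-19.1248 -65.2136]
2-norm of b is 4.1231; of x, 67.9601
δb = ε·‖b‖·d = [0.0061 0.0025]; solving A·Δx = δb gives ‖Δx‖ = 0.1123
relative error = 0.0017
tightness: 0.0017 against a bound of 0.2723 (unrounded ratio ≈ 0.0061)


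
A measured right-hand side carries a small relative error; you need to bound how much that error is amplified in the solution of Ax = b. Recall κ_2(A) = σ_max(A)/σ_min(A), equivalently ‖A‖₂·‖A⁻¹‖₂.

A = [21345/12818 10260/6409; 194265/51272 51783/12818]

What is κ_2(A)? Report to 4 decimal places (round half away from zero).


54.4000

AᵀA = [266441625/15555136 69891255/3888784; 69891255/3888784 18358281/972196]; tr = 666081/18496, det = 2025/4624
eigenvalues of AᵀA: λ = (tr ± √(tr²−4·det))/2 = 36, 225/18496
κ = σ_max/σ_min = 6/(15/136) = 54.4000


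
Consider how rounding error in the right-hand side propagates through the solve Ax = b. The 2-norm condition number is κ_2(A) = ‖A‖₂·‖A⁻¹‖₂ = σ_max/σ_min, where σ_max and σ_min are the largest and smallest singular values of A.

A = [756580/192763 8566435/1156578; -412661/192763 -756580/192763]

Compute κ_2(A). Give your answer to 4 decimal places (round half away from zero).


form AᵀA = [2569904489/128572921 14454082610/385718763; 14454082610/385718763 325227291625/4628625156] with trace 1445480461/16016004 and determinant 3258025/16016004
λ_max, λ_min = (1445480461/16016004 ± √2089205040967044121/256512384128016)/2 = 361/4, 9025/4004001
σ_max=√(361/4)=(19/2), σ_min=√(9025/4004001)=(95/2001) → κ = 200.1000

200.1000


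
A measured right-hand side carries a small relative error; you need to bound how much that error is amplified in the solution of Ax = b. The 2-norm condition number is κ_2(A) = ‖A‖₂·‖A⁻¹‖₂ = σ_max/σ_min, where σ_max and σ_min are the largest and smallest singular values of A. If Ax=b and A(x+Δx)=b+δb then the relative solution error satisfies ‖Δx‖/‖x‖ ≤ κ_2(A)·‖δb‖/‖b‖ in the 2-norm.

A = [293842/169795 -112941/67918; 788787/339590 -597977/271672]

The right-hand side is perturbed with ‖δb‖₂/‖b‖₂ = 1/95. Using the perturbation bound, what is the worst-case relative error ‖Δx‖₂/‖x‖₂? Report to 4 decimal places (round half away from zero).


M = AᵀA = [38702296609/4612854724 -147434191695/18451418896; -147434191695/18451418896 561667204225/73805675584]. tr(M)=1404166409/87759424, det(M)=15625/5484964
λ_max, λ_min = (1404166409/87759424 ± √1971595544739955281/7701716500811776)/2 = 16, 15625/87759424
κ_2(A) = √(λ_max/λ_min) = √(16 / (15625/87759424)) = 299.7760
worst-case relative error ≤ 299.7760 × 1/95 = 3.1555

3.1555


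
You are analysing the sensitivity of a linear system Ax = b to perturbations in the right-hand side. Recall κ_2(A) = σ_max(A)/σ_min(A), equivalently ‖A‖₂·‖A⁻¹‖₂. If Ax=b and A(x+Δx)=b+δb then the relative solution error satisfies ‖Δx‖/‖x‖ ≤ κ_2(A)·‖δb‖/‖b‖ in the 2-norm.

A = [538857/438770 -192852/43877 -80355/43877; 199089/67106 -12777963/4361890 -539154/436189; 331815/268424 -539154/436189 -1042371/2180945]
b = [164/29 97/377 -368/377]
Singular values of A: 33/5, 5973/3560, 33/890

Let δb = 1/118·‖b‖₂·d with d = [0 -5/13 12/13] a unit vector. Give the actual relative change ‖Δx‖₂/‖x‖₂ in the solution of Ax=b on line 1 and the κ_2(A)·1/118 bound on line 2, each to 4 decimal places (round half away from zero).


largest singular value 33/5, smallest 33/890
κ_2(A) = (33/5) / (33/890) = 178.0000
perturbation bound = 178.0000·1/118 = 1.5085
solve Ax = b  →  x = [-1.8184 8.8437 -25.5323]
‖b‖₂ = 5.7446 and ‖x‖₂ = 27.0816
δb = ε·‖b‖·d = [0.0000 -0.0187 0.0449]; solving A·Δx = δb gives ‖Δx‖ = 1.3130
realised ‖Δx‖/‖x‖ = 0.0485
tightness: 0.0485 against a bound of 1.5085 (unrounded ratio ≈ 0.0321)

0.0485
1.5085


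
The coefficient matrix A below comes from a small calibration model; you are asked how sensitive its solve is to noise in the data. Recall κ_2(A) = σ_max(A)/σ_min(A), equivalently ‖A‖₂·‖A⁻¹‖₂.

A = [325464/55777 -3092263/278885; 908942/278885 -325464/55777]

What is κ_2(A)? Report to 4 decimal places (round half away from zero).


AᵀA = [12021958276/269124025 -901209816/10764961; -901209816/10764961 42250037521/269124025]; tr = 187792373/931225, det = 101646724/23280625
eigenvalues of AᵀA: λ = (tr ± √(tr²−4·det))/2 = 5041/25, 20164/931225
κ_2(A) = √(λ_max/λ_min) = √((5041/25) / (20164/931225)) = 96.5000

96.5000


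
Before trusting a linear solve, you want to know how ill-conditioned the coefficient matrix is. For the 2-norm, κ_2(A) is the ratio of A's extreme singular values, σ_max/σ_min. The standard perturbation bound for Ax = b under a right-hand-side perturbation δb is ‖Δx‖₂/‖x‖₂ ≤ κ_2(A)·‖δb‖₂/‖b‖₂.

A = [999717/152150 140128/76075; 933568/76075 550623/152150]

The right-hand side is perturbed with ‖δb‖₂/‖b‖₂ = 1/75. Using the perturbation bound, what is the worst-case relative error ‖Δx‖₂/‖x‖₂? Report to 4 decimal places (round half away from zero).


2.3867

form AᵀA = [3104242853/16020500 226343376/4005125; 226343376/4005125 264172397/16020500] with trace 13473661/64082 and determinant 707281/512656
λ_max, λ_min = (13473661/64082 ± √45379219688100/1026625681)/2 = 841/4, 841/128164
κ = σ_max/σ_min = (29/2)/(29/358) = 179.0000
perturbation bound = 179.0000·1/75 = 2.3867


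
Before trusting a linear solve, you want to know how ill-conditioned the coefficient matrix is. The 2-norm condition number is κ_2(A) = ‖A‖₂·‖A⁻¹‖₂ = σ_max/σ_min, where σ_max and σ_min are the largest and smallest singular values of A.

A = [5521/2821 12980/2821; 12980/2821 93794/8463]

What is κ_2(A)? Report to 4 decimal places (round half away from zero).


AᵀA = [1177289/47089 8475940/141267; 8475940/141267 61027444/423801]; tr = 71623045/423801, det = 114244/423801
solving λ² − 71623045/423801·λ + 114244/423801 = 0 gives λ = 169, 676/423801
so κ_2 = √(169 / (676/423801)) = 325.5000

325.5000


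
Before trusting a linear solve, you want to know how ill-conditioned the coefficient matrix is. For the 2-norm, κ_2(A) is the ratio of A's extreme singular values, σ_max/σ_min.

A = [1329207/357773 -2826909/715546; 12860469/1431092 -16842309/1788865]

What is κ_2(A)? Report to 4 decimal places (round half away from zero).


AᵀA = [1145919070305/12118487056 -1503996834879/15148108820; -1503996834879/15148108820 7896087882621/75740544100]; tr = 71619890949/360240400, det = 395254161/1440961600
eigenvalues of AᵀA: λ = (tr ± √(tr²−4·det))/2 = 19881/100, 19881/14409616
σ_max=√(19881/100)=(141/10), σ_min=√(19881/14409616)=(141/3796) → κ = 379.6000

379.6000


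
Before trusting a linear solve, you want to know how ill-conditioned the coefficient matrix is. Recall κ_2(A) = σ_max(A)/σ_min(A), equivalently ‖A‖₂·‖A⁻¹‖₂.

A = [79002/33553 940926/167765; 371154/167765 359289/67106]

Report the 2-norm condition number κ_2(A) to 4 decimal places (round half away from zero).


form AᵀA = [349331976/33466225 33534081/1338649; 33534081/1338649 8048253969/133864900] with trace 55891017/792100 and determinant 194481/4950625
eigenvalues of AᵀA: λ = (tr ± √(tr²−4·det))/2 = 1764/25, 441/792100
κ_2(A) = √(λ_max/λ_min) = √((1764/25) / (441/792100)) = 356.0000

356.0000


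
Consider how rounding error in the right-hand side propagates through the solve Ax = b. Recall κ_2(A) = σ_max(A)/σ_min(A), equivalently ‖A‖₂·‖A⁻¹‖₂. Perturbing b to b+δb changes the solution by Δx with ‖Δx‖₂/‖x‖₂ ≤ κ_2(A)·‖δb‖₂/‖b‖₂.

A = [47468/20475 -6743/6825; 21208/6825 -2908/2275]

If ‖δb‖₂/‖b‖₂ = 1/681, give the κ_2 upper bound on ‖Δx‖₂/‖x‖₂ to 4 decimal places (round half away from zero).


M = AᵀA = [252048976/16769025 -1400212/223587; -1400212/223587 4863049/1863225]. tr(M)=1750393/99225, det(M)=64/5625
char-poly roots: 441/25 and 64/99225
κ = σ_max/σ_min = (21/5)/(8/315) = 165.3750
perturbation bound = 165.3750·1/681 = 0.2428

0.2428


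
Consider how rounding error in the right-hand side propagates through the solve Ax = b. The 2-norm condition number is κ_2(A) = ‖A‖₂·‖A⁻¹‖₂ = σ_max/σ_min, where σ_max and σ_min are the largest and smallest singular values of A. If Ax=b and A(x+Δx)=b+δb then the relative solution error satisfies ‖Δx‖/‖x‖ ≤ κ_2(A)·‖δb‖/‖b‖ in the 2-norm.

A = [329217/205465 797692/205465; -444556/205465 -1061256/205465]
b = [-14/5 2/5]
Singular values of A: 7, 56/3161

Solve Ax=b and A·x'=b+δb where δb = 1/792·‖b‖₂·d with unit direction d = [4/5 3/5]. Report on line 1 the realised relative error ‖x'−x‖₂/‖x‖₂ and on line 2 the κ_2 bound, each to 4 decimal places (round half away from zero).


0.0018
0.4989

σ_max = 7, σ_min = 56/3161
κ = σ_max/σ_min = 7/(56/3161) = 395.1250
perturbation bound = 395.1250·1/792 = 0.4989
solve Ax = b  →  x = [104.0989 -43.6841]
2-norm of b is 2.8284; of x, 112.8932
Δx = A⁻¹·δb where δb = 1/792·2.8284·d; ‖Δx‖ = 0.2016
dividing the unrounded norms, ‖Δx‖/‖x‖ = 0.0018
tightness: 0.0018 against a bound of 0.4989 (unrounded ratio ≈ 0.0036)


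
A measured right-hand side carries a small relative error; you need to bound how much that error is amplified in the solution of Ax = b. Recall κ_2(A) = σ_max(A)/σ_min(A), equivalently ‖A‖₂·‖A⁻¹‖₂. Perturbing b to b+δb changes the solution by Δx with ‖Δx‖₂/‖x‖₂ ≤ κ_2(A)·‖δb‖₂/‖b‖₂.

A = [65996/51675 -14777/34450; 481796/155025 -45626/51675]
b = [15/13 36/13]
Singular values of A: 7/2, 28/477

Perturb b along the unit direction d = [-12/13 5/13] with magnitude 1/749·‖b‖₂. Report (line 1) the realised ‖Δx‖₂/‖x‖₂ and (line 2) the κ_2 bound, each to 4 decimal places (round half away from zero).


σ_max = 7/2, σ_min = 28/477
κ_2(A) = (7/2) / (28/477) = 59.6250
κ_2(A)·‖δb‖/‖b‖ = 0.0796
solve Ax = b  →  x = [0.8229 -0.2400]
‖b‖₂ = 3.0000 and ‖x‖₂ = 0.8571
δb = ε·‖b‖·d = [-0.0037 0.0015]; solving A·Δx = δb gives ‖Δx‖ = 0.0682
realised ‖Δx‖/‖x‖ = 0.0796
so the bound is sharp here: realised error equals the bound

0.0796
0.0796


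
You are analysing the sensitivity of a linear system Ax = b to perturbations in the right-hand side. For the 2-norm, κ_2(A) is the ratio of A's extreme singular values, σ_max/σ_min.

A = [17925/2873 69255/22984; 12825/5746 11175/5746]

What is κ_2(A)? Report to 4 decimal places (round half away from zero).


M = AᵀA = [8578125/195364 9041625/390728; 9041625/390728 40203225/3125824]. tr(M)=614025/10816, det(M)=1265625/43264
λ_max, λ_min = (614025/10816 ± √363337700625/116985856)/2 = 225/4, 5625/10816
κ = σ_max/σ_min = (15/2)/(75/104) = 10.4000

10.4000


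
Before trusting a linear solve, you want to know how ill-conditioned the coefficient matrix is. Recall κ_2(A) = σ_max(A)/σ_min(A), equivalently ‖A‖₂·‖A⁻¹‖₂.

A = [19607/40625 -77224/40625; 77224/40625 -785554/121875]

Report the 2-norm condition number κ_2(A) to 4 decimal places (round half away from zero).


M = AᵀA = [10156769/2640625 -104329624/7921875; -104329624/7921875 1073227204/23765625]. tr(M)=1863421/38025, det(M)=9604/38025
solving λ² − 1863421/38025·λ + 9604/38025 = 0 gives λ = 49, 196/38025
κ = σ_max/σ_min = 7/(14/195) = 97.5000

97.5000
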